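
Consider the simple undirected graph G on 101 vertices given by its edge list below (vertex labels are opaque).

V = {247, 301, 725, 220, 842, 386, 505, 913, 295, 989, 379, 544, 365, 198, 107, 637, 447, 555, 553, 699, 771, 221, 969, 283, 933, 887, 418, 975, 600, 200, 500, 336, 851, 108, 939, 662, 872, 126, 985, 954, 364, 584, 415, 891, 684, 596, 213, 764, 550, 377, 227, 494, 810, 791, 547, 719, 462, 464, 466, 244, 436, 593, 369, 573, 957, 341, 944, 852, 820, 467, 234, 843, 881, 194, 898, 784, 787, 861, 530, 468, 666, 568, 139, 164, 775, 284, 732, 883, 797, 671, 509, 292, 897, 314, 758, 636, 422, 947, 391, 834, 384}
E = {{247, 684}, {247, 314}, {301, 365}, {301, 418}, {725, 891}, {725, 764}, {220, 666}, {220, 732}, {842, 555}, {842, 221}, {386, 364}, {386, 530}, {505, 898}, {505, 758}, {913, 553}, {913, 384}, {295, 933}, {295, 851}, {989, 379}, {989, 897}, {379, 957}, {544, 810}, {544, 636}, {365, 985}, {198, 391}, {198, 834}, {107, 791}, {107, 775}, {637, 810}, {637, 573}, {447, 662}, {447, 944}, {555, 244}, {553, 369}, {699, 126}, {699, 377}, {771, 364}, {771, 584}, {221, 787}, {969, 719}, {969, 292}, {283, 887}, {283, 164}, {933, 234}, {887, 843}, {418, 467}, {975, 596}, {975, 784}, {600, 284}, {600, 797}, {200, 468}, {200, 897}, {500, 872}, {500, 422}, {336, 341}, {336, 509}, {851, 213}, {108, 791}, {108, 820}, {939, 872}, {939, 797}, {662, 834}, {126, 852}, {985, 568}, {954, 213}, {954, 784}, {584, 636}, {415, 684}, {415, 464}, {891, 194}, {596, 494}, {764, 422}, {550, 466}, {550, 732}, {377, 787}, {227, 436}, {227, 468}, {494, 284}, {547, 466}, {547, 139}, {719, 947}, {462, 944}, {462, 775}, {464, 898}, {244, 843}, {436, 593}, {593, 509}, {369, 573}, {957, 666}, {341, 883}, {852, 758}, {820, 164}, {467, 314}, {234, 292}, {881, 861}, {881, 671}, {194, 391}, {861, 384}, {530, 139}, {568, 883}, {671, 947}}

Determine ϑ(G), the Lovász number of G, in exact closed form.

101*cos(pi/101)/(cos(pi/101) + 1)

Vertex 775 has 2 neighbors: 107, 462.
Vertex 851 has 2 neighbors: 295, 213.
Vertex 292 has 2 neighbors: 969, 234.
N(989) = {379, 897}, |N(989)| = 2.
Regular of degree 2 on 101 vertices: this is C_{101}, the 101-cycle.
spec(A) ≈ [2.0, 1.99613, 1.98454, 1.96527, 1.9384, 1.90403, 1.86229, 1.81335, 1.75739, 1.69463, 1.62532, 1.54971, 1.46812, 1.38084, 1.28822, 1.19062, 1.08841, 0.98199, 0.87177, 0.75818, 0.64165, 0.52264, 0.40161, 0.27903, 0.15537, 0.0311, -0.09328, -0.2173, -0.34049, -0.46235, -0.58243, -0.70025, -0.81537, -0.92733, -1.0357, -1.14006, -1.24002, -1.33518, -1.42517, -1.50965, -1.58828, -1.66078, -1.72684, -1.78623, -1.83871, -1.88407, -1.92214, -1.95278, -1.97586, -1.9913, -1.99903] (distinct, 5 d.p.).
With N=101: ϑ(G) = 101·(-(-1)*2*cos(pi/101))/(2−(-2*cos(pi/101))) = 101*cos(pi/101)/(cos(pi/101) + 1).
Numerically 50.4877832.
α=50, χ(Ḡ)=51; ϑ=101*cos(pi/101)/(cos(pi/101) + 1) lies between (both strict).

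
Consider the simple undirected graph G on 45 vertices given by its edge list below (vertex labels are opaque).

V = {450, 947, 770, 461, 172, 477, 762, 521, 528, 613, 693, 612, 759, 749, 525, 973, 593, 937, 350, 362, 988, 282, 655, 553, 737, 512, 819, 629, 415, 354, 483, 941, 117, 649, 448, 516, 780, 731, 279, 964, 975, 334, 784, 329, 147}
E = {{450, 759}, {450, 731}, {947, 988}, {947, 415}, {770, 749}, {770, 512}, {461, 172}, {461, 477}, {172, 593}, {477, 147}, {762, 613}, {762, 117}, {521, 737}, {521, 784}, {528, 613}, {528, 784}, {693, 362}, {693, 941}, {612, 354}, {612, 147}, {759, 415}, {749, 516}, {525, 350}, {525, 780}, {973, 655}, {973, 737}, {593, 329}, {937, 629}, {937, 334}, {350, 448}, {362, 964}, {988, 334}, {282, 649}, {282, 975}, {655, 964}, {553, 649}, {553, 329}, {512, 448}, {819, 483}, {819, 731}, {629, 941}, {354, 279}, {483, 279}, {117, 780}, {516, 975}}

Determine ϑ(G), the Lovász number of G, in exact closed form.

Vertex 279 has 2 neighbors: 354, 483.
N(759) = {450, 415}, |N(759)| = 2.
N(780) = {525, 117}, |N(780)| = 2.
N(770) = {749, 512}, |N(770)| = 2.
45-vertex 2-regular graph: the odd cycle C_{45}.
Distinct eigenvalues (to 6 d.p.): [2.0, 1.980536, 1.922523, 1.827091, 1.696096, 1.532089, 1.338261, 1.118386, 0.876742, 0.618034, 0.347296, 0.069799, -0.209057, -0.483844, -0.749213, -1.0, -1.231323, -1.43868, -1.618034, -1.765895, -1.879385, -1.956295, -1.995128].
−45·(-2*cos(pi/45)) / ((2)−(-2*cos(pi/45))) = 45*cos(pi/45)/(cos(pi/45) + 1) = ϑ(G).
ϑ(G) ≈ 22.4726.
Lovász sandwich 22 ≤ 45*cos(pi/45)/(cos(pi/45) + 1) ≤ 23: both strict.

45*cos(pi/45)/(cos(pi/45) + 1)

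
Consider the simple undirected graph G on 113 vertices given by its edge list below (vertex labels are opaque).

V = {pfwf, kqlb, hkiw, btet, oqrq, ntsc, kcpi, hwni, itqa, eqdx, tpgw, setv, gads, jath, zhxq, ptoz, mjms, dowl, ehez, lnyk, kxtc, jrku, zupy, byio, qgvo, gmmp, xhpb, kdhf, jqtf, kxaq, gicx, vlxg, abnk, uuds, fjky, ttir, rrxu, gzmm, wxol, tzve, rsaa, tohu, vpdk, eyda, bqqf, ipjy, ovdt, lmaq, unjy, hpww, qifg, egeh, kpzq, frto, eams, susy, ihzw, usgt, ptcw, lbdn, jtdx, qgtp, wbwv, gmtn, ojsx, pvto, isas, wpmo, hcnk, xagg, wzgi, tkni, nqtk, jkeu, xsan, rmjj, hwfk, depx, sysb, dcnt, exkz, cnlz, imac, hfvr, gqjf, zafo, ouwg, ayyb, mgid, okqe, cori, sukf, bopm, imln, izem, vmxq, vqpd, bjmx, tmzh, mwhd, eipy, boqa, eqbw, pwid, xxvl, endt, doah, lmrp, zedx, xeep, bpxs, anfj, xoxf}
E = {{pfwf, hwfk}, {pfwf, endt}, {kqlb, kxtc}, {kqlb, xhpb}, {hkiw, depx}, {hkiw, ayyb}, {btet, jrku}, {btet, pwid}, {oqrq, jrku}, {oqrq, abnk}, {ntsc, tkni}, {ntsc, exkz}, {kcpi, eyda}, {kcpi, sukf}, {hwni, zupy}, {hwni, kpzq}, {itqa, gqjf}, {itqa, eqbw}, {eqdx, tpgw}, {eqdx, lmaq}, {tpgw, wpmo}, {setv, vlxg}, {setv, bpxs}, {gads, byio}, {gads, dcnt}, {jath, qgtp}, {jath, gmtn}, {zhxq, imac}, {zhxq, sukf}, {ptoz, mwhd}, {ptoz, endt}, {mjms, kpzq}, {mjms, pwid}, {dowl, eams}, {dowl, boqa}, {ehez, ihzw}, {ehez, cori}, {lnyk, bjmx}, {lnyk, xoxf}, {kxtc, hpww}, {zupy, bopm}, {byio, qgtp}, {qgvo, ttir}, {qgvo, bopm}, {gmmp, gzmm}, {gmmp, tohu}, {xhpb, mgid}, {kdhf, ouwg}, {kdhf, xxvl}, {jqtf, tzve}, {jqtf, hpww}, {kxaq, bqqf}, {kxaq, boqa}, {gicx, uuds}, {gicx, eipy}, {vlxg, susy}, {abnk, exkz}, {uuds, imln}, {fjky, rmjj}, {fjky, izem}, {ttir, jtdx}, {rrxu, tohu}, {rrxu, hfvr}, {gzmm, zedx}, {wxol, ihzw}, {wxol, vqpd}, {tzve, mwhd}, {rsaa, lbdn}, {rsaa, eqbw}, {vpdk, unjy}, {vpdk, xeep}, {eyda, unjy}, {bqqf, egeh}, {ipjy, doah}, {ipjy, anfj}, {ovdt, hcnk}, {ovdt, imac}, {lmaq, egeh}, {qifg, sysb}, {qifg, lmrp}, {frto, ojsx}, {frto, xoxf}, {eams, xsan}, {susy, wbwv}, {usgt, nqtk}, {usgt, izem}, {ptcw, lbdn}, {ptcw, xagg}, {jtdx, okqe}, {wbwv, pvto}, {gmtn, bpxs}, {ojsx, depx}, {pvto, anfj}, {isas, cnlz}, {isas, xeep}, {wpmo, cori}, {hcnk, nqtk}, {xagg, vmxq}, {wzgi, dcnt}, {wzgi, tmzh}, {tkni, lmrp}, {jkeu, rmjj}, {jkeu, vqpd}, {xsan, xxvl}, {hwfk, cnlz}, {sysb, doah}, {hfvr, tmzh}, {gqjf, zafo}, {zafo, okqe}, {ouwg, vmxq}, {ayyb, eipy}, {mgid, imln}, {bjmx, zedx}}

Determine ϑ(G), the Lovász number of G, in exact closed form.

113*cos(pi/113)/(cos(pi/113) + 1)

N(rmjj) = {fjky, jkeu}, |N(rmjj)| = 2.
deg(cnlz) = 2; N(cnlz) = {isas, hwfk}.
Vertex gmtn has 2 neighbors: jath, bpxs.
N(uuds) = {gicx, imln}, |N(uuds)| = 2.
Regular of degree 2 on 113 vertices: connected 2-regular on 113 ⇒ C_{113}.
Distinct eigenvalues (to 4 d.p.): [2.0, 1.9969, 1.9876, 1.9722, 1.9507, 1.9232, 1.8897, 1.8504, 1.8054, 1.7548, 1.6987, 1.6374, 1.5711, 1.4999, 1.424, 1.3438, 1.2594, 1.1711, 1.0792, 0.9839, 0.8856, 0.7846, 0.6811, 0.5756, 0.4682, 0.3595, 0.2496, 0.1389, 0.0278, -0.0834, -0.1943, -0.3046, -0.414, -0.5221, -0.6286, -0.7331, -0.8354, -0.9351, -1.0319, -1.1255, -1.2157, -1.3021, -1.3844, -1.4625, -1.5361, -1.6049, -1.6687, -1.7274, -1.7807, -1.8286, -1.8708, -1.9072, -1.9377, -1.9622, -1.9807, -1.993, -1.9992].
λ_max=2, λ_min=-2*cos(pi/113); ϑ = −113·λ_min/(λ_max−λ_min) = 113*cos(pi/113)/(cos(pi/113) + 1).
= 56.48908089… (decimal).
Check 56 ≤ 113*cos(pi/113)/(cos(pi/113) + 1) ≤ 57: both strict.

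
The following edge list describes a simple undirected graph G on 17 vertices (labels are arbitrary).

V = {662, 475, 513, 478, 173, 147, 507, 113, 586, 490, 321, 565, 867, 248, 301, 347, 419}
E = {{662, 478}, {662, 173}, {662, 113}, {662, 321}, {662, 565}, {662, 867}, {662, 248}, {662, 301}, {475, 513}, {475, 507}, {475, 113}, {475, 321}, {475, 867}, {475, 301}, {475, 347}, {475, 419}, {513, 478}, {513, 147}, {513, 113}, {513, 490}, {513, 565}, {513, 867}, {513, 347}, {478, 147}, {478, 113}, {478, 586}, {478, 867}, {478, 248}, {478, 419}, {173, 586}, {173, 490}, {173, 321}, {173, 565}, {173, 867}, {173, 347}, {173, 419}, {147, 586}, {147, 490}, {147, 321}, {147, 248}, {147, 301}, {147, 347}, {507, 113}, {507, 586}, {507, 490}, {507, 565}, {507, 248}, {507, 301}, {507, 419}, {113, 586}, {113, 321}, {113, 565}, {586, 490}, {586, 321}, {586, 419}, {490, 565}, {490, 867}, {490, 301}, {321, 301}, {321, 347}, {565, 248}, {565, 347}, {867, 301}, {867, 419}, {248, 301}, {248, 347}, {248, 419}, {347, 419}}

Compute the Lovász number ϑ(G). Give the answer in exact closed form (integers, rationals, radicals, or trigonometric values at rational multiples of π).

Vertex 507 has 8 neighbors: 475, 113, 586, 490, 565, 248, 301, 419.
N(565) = {662, 513, 173, 507, 113, 490, 248, 347}, |N(565)| = 8.
deg(113) = 8; N(113) = {662, 475, 513, 478, 507, 586, 321, 565}.
Vertex 173 has 8 neighbors: 662, 586, 490, 321, 565, 867, 347, 419.
17-vertex 8-regular graph: Paley(17): SR with (k,λ,μ)=(8,3,4).
A has 3 distinct eigenvalues ≈ [8.0, 1.56155, -2.56155].
Lovász (edge-transitive): ϑ = −17·(-sqrt(17)/2 - 1/2)/((8)−(-sqrt(17)/2 - 1/2)) = sqrt(17).
≈ 4.123105626 (to 9 d.p.).

sqrt(17)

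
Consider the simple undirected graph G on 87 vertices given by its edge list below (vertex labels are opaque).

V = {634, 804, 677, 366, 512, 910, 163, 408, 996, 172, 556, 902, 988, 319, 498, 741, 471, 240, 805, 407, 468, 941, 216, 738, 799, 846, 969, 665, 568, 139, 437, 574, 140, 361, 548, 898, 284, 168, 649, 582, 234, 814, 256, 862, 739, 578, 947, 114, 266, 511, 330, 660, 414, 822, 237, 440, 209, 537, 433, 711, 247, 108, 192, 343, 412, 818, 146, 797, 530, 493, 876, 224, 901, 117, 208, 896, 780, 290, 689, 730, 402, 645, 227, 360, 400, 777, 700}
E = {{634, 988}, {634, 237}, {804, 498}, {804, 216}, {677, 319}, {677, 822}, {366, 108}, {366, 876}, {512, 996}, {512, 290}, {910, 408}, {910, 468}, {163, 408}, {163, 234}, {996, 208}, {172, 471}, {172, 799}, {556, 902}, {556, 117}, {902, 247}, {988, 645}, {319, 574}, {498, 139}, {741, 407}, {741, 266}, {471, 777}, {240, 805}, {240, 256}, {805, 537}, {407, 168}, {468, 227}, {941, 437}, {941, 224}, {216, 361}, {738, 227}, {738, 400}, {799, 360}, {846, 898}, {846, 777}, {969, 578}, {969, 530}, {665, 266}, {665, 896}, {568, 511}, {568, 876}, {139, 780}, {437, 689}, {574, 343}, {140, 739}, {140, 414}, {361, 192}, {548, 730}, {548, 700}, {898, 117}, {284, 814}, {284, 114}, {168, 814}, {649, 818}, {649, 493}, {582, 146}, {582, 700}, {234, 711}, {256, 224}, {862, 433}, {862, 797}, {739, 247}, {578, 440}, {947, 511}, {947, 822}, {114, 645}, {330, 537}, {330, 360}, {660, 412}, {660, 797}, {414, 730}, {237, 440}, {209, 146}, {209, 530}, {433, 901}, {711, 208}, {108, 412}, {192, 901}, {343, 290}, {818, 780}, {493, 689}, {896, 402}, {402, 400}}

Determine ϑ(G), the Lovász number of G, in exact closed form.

87*cos(pi/87)/(cos(pi/87) + 1)

N(209) = {146, 530}, |N(209)| = 2.
deg(227) = 2; N(227) = {468, 738}.
deg(440) = 2; N(440) = {578, 237}.
N(168) = {407, 814}, |N(168)| = 2.
87-vertex 2-regular graph: a single 87-cycle (edge-transitive).
The 44 distinct eigenvalues: [2.0, 1.99479, 1.97917, 1.95324, 1.91713, 1.87102, 1.81515, 1.74982, 1.67537, 1.59219, 1.5007, 1.40139, 1.29477, 1.18141, 1.06188, 0.93682, 0.80687, 0.67272, 0.53506, 0.39461, 0.2521, 0.10828, -0.03611, -0.18031, -0.32356, -0.46513, -0.60428, -0.74028, -0.87241, -1.0, -1.12237, -1.2389, -1.34896, -1.45199, -1.54745, -1.63484, -1.71371, -1.78365, -1.84429, -1.89531, -1.93645, -1.96749, -1.98828, -1.9987].
ϑ = −N·λ_min/(λ_max−λ_min) = −87·(-2*cos(pi/87))/(2−(-2*cos(pi/87))) = 87*cos(pi/87)/(cos(pi/87) + 1).
= 43.485816… (decimal).
Lovász sandwich 43 ≤ 87*cos(pi/87)/(cos(pi/87) + 1) ≤ 44: both strict.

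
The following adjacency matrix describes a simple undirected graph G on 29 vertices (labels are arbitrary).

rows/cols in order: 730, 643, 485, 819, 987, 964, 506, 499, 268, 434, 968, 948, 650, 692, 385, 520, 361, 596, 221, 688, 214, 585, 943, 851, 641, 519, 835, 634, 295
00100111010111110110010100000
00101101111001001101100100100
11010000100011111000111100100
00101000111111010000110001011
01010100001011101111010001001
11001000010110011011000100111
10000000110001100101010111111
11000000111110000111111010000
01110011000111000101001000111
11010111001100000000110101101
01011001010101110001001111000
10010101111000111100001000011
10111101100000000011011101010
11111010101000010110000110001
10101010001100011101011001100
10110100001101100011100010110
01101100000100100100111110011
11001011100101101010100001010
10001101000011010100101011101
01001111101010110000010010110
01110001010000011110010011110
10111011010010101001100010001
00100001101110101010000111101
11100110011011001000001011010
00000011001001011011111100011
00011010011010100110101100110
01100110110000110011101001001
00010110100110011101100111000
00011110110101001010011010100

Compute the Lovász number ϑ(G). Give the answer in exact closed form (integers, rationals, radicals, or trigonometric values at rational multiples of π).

sqrt(29)

deg(964) = 14; N(964) = {730, 643, 987, 434, 948, 650, 520, 361, 221, 688, 851, 835, 634, 295}.
Vertex 506 has 14 neighbors: 730, 268, 434, 692, 385, 596, 688, 585, 851, 641, 519, 835, 634, 295.
deg(851) = 14; N(851) = {730, 643, 485, 964, 506, 434, 968, 650, 692, 361, 943, 641, 519, 634}.
N(268) = {643, 485, 819, 506, 499, 948, 650, 692, 596, 688, 943, 835, 634, 295}, |N(268)| = 14.
G on 29 vertices is 14-regular; strongly regular (29,14,6,7).
A has 3 distinct eigenvalues ≈ [14.0, 2.19258, -3.19258].
Lovász (edge-transitive): ϑ = −29·(-sqrt(29)/2 - 1/2)/((14)−(-sqrt(29)/2 - 1/2)) = sqrt(29).
= 5.38516… (decimal).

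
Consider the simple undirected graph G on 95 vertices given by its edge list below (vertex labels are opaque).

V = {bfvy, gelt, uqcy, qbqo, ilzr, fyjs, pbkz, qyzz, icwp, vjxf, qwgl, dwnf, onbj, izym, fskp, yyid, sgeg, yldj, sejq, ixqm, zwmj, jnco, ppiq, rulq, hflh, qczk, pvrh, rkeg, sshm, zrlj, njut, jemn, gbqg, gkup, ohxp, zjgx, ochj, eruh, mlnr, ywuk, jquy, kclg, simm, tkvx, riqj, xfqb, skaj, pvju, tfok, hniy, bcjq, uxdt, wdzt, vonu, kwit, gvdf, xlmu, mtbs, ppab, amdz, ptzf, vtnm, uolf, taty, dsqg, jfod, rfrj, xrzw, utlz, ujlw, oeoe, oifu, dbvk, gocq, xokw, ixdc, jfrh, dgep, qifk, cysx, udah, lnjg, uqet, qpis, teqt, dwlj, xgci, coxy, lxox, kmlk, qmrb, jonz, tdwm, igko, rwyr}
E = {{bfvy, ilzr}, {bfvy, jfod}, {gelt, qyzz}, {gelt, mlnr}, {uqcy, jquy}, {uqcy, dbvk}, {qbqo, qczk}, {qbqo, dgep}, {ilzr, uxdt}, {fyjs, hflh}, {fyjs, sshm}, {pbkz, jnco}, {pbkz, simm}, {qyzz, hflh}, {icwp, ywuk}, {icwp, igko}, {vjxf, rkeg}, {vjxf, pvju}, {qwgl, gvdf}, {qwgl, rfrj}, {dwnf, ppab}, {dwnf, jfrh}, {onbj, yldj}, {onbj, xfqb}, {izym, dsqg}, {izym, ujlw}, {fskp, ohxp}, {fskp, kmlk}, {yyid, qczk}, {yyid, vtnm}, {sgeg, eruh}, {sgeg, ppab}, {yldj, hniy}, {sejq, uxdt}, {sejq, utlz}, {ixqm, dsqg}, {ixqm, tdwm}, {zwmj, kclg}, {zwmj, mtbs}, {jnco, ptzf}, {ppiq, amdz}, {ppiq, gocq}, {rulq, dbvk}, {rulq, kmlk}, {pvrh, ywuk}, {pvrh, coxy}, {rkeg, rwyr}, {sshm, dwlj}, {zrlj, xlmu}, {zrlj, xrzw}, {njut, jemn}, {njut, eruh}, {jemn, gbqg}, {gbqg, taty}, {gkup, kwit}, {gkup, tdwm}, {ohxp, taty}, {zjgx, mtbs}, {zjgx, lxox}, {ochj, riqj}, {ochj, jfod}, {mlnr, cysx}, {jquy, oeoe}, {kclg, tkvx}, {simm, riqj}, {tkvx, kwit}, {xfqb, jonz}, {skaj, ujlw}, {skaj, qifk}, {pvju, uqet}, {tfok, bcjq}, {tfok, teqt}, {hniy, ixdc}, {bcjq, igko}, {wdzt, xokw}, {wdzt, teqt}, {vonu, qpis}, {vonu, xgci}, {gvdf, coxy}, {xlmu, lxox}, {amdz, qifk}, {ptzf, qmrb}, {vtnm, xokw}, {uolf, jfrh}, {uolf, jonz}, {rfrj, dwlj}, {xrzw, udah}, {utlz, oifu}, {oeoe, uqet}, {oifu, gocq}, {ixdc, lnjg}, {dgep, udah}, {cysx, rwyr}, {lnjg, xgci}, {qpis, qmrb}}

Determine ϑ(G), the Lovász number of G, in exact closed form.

95*cos(pi/95)/(cos(pi/95) + 1)

deg(xrzw) = 2; N(xrzw) = {zrlj, udah}.
N(tkvx) = {kclg, kwit}, |N(tkvx)| = 2.
N(gelt) = {qyzz, mlnr}, |N(gelt)| = 2.
Vertex pvrh has 2 neighbors: ywuk, coxy.
Every vertex has degree 2 (N=95); a single 95-cycle (edge-transitive).
Distinct eigenvalues (to 4 d.p.): [2.0, 1.9956, 1.9825, 1.9608, 1.9304, 1.8916, 1.8446, 1.7895, 1.7265, 1.656, 1.5783, 1.4936, 1.4025, 1.3052, 1.2022, 1.0939, 0.9808, 0.8635, 0.7424, 0.618, 0.491, 0.3618, 0.231, 0.0992, -0.0331, -0.1652, -0.2965, -0.4266, -0.5548, -0.6806, -0.8034, -0.9227, -1.0379, -1.1487, -1.2544, -1.3546, -1.4489, -1.5368, -1.618, -1.6922, -1.7589, -1.818, -1.8691, -1.9121, -1.9467, -1.9727, -1.9902, -1.9989].
Lovász (edge-transitive): ϑ = −95·(-2*cos(pi/95))/((2)−(-2*cos(pi/95))) = 95*cos(pi/95)/(cos(pi/95) + 1).
≈ 47.487011 (to 6 d.p.).
Sandwich: α(G)=47 ≤ ϑ(G)=95*cos(pi/95)/(cos(pi/95) + 1) ≤ χ(Ḡ)=48 (both strict).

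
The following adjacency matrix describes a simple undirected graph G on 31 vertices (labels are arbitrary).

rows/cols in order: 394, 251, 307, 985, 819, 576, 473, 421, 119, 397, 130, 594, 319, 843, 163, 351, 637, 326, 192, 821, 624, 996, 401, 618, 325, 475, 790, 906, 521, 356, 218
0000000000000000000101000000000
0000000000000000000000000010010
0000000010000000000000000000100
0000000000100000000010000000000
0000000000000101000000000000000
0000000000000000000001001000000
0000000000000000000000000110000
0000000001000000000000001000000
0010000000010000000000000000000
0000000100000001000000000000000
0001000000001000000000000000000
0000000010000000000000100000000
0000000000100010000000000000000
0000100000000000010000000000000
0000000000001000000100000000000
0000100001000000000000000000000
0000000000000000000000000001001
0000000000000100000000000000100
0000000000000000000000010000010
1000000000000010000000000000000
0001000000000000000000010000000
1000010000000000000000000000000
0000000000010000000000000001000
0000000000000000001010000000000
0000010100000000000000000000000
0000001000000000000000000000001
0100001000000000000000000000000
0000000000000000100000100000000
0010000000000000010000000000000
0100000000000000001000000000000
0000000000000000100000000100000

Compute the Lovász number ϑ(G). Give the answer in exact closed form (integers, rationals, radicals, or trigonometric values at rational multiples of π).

N(351) = {819, 397}, |N(351)| = 2.
N(119) = {307, 594}, |N(119)| = 2.
N(130) = {985, 319}, |N(130)| = 2.
deg(401) = 2; N(401) = {594, 906}.
deg(v) = 2 for all v (|V|=31); connected 2-regular on 31 ⇒ C_{31}.
spec(A) ≈ [2.0, 1.959, 1.838, 1.642, 1.378, 1.058, 0.695, 0.303, -0.101, -0.501, -0.881, -1.224, -1.518, -1.749, -1.908, -1.99] (distinct, 3 d.p.).
λ_max=2, λ_min=-2*cos(pi/31); ϑ = −31·λ_min/(λ_max−λ_min) = 31*cos(pi/31)/(cos(pi/31) + 1).
= 15.46013… (decimal).
Sandwich: α(G)=15 ≤ ϑ(G)=31*cos(pi/31)/(cos(pi/31) + 1) ≤ χ(Ḡ)=16 (both strict).

31*cos(pi/31)/(cos(pi/31) + 1)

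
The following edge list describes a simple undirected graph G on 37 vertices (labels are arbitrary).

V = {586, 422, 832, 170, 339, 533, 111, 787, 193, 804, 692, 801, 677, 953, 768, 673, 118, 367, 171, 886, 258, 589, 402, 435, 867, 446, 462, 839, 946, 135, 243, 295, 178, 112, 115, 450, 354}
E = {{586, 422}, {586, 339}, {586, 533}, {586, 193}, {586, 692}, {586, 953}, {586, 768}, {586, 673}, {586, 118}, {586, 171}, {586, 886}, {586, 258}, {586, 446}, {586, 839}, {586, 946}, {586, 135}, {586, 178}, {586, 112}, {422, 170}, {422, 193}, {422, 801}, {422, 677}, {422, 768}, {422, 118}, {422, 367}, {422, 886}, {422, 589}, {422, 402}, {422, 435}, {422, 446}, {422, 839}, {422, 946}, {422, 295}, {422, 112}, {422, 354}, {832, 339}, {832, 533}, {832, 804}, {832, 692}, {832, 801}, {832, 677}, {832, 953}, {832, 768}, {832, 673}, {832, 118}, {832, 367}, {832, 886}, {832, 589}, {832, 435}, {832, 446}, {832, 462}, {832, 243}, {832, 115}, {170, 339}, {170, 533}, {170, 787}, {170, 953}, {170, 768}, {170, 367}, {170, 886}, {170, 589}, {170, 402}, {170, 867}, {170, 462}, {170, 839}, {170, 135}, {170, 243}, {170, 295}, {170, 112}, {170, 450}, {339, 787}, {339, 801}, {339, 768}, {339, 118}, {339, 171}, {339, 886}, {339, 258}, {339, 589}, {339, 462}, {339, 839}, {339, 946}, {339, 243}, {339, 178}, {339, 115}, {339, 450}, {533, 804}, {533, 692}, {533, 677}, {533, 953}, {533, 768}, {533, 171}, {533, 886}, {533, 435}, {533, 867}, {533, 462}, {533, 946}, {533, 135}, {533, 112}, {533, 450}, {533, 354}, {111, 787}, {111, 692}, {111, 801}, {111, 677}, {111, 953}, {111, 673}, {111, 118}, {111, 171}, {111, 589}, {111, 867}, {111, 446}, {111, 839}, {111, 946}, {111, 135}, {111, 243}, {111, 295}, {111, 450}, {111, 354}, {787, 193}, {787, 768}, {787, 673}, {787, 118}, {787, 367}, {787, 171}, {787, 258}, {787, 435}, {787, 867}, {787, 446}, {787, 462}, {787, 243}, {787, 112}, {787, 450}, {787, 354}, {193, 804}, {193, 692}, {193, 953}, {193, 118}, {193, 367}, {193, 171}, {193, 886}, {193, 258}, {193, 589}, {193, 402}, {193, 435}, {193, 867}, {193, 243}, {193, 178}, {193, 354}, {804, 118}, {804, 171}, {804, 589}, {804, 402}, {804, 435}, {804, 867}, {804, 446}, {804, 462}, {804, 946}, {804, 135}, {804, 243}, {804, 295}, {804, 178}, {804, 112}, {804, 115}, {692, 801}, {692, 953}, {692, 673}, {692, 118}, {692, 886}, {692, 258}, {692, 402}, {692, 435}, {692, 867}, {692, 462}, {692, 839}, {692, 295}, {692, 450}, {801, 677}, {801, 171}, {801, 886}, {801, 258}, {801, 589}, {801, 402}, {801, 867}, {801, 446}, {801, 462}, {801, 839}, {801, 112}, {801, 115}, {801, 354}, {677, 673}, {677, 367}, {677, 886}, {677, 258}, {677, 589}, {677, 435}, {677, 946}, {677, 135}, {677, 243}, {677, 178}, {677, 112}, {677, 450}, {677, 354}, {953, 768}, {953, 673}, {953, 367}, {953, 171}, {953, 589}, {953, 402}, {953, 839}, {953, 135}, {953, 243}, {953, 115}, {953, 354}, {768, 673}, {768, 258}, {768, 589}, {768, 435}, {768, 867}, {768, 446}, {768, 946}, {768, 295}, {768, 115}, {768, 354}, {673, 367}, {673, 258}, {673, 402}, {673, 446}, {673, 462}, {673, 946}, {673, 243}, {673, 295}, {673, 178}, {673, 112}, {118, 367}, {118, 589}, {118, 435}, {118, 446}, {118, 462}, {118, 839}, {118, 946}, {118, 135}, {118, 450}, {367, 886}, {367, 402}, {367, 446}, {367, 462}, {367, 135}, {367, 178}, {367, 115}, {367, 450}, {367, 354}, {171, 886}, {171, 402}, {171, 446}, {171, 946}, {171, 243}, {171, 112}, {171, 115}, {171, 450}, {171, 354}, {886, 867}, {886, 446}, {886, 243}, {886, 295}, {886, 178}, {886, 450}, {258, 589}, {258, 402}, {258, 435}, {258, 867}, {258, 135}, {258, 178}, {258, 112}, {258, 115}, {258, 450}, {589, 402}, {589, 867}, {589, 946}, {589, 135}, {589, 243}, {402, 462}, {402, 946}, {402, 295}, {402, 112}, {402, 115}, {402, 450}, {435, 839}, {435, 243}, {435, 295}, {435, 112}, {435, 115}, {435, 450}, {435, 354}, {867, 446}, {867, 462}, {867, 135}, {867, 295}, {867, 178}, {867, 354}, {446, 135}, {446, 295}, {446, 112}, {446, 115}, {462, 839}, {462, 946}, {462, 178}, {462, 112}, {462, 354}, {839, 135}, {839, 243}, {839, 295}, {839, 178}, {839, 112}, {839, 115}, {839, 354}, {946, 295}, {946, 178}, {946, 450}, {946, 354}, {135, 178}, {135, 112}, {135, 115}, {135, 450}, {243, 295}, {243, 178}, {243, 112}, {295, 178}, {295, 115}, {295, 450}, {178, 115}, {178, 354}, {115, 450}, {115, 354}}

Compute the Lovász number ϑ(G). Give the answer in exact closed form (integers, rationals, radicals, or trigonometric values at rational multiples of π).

sqrt(37)

deg(170) = 18; N(170) = {422, 339, 533, 787, 953, 768, 367, 886, 589, 402, 867, 462, 839, 135, 243, 295, 112, 450}.
Vertex 111 has 18 neighbors: 787, 692, 801, 677, 953, 673, 118, 171, 589, 867, 446, 839, 946, 135, 243, 295, 450, 354.
deg(886) = 18; N(886) = {586, 422, 832, 170, 339, 533, 193, 692, 801, 677, 367, 171, 867, 446, 243, 295, 178, 450}.
deg(692) = 18; N(692) = {586, 832, 533, 111, 193, 801, 953, 673, 118, 886, 258, 402, 435, 867, 462, 839, 295, 450}.
Every vertex has degree 18 (N=37); Paley(37): SR with (k,λ,μ)=(18,8,9).
spec(A) ≈ [18.0, 2.5414, -3.5414] (distinct, 4 d.p.).
Lovász (edge-transitive): ϑ = −37·(-sqrt(37)/2 - 1/2)/((18)−(-sqrt(37)/2 - 1/2)) = sqrt(37).
ϑ(G) ≈ 6.0827625.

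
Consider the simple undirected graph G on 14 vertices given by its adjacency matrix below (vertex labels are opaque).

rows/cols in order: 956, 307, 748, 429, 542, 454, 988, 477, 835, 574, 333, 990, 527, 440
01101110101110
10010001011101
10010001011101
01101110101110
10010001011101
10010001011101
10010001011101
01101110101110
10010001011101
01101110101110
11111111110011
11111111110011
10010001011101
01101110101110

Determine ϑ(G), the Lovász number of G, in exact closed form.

deg(990) = 12; N(990) = {956, 307, 748, 429, 542, 454, 988, 477, 835, 574, 527, 440}.
N(307) = {956, 429, 477, 574, 333, 990, 440}, |N(307)| = 7.
N(454) = {956, 429, 477, 574, 333, 990, 440}, |N(454)| = 7.
deg(748) = 7; N(748) = {956, 429, 477, 574, 333, 990, 440}.
G = K_{7,5,2}: α = 7 = χ(Ḡ), so ϑ = 7.
Numerically 7.00000.
7 ≤ 7 ≤ 7: collapsed.

7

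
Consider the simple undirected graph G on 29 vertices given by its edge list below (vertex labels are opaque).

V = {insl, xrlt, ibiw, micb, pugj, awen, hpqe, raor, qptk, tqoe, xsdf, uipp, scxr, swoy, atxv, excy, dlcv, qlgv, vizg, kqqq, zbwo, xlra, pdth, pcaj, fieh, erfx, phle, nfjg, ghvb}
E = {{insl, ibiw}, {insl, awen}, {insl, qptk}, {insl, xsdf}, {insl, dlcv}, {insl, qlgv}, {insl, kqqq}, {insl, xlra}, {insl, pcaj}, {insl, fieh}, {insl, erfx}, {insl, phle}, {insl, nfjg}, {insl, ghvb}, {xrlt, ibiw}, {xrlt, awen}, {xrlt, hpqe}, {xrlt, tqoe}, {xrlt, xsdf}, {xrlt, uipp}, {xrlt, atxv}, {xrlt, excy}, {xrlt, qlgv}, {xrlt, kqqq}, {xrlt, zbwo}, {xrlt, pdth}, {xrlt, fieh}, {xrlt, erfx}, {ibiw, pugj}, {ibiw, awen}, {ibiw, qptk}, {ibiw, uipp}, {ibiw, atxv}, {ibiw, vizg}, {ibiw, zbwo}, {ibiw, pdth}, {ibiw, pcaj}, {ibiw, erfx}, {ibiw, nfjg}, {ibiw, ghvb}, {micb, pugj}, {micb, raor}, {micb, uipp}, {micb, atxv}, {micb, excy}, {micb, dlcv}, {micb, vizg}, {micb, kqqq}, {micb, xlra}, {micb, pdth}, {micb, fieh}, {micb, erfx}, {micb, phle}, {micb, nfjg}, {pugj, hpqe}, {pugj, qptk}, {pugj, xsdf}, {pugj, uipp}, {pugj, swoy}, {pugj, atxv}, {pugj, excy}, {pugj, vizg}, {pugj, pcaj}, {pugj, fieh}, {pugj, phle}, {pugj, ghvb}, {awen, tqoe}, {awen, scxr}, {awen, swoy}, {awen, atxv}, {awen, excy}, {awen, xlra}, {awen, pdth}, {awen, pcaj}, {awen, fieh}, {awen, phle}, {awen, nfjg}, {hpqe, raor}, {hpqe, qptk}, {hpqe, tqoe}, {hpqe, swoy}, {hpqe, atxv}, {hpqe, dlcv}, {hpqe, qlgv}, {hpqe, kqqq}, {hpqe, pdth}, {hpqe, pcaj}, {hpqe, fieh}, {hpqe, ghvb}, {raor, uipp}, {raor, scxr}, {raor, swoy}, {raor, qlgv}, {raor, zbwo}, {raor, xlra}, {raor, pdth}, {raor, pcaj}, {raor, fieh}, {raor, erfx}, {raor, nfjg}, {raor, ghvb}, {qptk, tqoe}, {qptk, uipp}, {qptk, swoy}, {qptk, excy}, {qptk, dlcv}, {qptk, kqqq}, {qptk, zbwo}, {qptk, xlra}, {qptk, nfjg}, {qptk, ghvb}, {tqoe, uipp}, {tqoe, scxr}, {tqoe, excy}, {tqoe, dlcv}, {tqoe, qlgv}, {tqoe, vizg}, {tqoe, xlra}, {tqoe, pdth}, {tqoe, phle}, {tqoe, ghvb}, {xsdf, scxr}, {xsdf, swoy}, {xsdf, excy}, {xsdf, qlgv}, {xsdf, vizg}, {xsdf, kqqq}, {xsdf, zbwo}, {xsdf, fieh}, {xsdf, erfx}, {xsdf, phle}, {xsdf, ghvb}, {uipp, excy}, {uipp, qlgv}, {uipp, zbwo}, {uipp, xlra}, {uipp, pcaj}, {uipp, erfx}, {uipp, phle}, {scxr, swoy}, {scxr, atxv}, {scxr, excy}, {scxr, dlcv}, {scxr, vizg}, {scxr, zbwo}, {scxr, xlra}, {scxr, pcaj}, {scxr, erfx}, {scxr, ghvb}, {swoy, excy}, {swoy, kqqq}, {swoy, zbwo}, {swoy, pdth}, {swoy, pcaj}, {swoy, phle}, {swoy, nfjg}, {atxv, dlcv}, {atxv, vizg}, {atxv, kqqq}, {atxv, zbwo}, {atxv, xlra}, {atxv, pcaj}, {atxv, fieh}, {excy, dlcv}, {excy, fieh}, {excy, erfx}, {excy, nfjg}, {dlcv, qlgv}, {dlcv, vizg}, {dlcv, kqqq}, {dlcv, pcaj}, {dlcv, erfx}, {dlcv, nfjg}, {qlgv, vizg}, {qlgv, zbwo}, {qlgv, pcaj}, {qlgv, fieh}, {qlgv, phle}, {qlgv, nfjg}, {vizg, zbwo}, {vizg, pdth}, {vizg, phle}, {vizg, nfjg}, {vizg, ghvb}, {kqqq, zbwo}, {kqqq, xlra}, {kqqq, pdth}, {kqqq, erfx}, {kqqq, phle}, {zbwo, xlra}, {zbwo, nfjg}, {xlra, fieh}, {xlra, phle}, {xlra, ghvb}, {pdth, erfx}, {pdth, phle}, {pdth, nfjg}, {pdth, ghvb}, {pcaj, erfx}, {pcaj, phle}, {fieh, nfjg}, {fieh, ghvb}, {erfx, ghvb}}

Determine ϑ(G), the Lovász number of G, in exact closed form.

N(tqoe) = {xrlt, awen, hpqe, qptk, uipp, scxr, excy, dlcv, qlgv, vizg, xlra, pdth, phle, ghvb}, |N(tqoe)| = 14.
Vertex insl has 14 neighbors: ibiw, awen, qptk, xsdf, dlcv, qlgv, kqqq, xlra, pcaj, fieh, erfx, phle, nfjg, ghvb.
deg(erfx) = 14; N(erfx) = {insl, xrlt, ibiw, micb, raor, xsdf, uipp, scxr, excy, dlcv, kqqq, pdth, pcaj, ghvb}.
N(nfjg) = {insl, ibiw, micb, awen, raor, qptk, swoy, excy, dlcv, qlgv, vizg, zbwo, pdth, fieh}, |N(nfjg)| = 14.
Every vertex has degree 14 (N=29); SR(29,14,6,7) — a Paley graph.
Distinct eigenvalues (to 4 d.p.): [14.0, 2.1926, -3.1926].
−29·(-sqrt(29)/2 - 1/2) / ((14)−(-sqrt(29)/2 - 1/2)) = sqrt(29) = ϑ(G).
≈ 5.385165 (to 6 d.p.).

sqrt(29)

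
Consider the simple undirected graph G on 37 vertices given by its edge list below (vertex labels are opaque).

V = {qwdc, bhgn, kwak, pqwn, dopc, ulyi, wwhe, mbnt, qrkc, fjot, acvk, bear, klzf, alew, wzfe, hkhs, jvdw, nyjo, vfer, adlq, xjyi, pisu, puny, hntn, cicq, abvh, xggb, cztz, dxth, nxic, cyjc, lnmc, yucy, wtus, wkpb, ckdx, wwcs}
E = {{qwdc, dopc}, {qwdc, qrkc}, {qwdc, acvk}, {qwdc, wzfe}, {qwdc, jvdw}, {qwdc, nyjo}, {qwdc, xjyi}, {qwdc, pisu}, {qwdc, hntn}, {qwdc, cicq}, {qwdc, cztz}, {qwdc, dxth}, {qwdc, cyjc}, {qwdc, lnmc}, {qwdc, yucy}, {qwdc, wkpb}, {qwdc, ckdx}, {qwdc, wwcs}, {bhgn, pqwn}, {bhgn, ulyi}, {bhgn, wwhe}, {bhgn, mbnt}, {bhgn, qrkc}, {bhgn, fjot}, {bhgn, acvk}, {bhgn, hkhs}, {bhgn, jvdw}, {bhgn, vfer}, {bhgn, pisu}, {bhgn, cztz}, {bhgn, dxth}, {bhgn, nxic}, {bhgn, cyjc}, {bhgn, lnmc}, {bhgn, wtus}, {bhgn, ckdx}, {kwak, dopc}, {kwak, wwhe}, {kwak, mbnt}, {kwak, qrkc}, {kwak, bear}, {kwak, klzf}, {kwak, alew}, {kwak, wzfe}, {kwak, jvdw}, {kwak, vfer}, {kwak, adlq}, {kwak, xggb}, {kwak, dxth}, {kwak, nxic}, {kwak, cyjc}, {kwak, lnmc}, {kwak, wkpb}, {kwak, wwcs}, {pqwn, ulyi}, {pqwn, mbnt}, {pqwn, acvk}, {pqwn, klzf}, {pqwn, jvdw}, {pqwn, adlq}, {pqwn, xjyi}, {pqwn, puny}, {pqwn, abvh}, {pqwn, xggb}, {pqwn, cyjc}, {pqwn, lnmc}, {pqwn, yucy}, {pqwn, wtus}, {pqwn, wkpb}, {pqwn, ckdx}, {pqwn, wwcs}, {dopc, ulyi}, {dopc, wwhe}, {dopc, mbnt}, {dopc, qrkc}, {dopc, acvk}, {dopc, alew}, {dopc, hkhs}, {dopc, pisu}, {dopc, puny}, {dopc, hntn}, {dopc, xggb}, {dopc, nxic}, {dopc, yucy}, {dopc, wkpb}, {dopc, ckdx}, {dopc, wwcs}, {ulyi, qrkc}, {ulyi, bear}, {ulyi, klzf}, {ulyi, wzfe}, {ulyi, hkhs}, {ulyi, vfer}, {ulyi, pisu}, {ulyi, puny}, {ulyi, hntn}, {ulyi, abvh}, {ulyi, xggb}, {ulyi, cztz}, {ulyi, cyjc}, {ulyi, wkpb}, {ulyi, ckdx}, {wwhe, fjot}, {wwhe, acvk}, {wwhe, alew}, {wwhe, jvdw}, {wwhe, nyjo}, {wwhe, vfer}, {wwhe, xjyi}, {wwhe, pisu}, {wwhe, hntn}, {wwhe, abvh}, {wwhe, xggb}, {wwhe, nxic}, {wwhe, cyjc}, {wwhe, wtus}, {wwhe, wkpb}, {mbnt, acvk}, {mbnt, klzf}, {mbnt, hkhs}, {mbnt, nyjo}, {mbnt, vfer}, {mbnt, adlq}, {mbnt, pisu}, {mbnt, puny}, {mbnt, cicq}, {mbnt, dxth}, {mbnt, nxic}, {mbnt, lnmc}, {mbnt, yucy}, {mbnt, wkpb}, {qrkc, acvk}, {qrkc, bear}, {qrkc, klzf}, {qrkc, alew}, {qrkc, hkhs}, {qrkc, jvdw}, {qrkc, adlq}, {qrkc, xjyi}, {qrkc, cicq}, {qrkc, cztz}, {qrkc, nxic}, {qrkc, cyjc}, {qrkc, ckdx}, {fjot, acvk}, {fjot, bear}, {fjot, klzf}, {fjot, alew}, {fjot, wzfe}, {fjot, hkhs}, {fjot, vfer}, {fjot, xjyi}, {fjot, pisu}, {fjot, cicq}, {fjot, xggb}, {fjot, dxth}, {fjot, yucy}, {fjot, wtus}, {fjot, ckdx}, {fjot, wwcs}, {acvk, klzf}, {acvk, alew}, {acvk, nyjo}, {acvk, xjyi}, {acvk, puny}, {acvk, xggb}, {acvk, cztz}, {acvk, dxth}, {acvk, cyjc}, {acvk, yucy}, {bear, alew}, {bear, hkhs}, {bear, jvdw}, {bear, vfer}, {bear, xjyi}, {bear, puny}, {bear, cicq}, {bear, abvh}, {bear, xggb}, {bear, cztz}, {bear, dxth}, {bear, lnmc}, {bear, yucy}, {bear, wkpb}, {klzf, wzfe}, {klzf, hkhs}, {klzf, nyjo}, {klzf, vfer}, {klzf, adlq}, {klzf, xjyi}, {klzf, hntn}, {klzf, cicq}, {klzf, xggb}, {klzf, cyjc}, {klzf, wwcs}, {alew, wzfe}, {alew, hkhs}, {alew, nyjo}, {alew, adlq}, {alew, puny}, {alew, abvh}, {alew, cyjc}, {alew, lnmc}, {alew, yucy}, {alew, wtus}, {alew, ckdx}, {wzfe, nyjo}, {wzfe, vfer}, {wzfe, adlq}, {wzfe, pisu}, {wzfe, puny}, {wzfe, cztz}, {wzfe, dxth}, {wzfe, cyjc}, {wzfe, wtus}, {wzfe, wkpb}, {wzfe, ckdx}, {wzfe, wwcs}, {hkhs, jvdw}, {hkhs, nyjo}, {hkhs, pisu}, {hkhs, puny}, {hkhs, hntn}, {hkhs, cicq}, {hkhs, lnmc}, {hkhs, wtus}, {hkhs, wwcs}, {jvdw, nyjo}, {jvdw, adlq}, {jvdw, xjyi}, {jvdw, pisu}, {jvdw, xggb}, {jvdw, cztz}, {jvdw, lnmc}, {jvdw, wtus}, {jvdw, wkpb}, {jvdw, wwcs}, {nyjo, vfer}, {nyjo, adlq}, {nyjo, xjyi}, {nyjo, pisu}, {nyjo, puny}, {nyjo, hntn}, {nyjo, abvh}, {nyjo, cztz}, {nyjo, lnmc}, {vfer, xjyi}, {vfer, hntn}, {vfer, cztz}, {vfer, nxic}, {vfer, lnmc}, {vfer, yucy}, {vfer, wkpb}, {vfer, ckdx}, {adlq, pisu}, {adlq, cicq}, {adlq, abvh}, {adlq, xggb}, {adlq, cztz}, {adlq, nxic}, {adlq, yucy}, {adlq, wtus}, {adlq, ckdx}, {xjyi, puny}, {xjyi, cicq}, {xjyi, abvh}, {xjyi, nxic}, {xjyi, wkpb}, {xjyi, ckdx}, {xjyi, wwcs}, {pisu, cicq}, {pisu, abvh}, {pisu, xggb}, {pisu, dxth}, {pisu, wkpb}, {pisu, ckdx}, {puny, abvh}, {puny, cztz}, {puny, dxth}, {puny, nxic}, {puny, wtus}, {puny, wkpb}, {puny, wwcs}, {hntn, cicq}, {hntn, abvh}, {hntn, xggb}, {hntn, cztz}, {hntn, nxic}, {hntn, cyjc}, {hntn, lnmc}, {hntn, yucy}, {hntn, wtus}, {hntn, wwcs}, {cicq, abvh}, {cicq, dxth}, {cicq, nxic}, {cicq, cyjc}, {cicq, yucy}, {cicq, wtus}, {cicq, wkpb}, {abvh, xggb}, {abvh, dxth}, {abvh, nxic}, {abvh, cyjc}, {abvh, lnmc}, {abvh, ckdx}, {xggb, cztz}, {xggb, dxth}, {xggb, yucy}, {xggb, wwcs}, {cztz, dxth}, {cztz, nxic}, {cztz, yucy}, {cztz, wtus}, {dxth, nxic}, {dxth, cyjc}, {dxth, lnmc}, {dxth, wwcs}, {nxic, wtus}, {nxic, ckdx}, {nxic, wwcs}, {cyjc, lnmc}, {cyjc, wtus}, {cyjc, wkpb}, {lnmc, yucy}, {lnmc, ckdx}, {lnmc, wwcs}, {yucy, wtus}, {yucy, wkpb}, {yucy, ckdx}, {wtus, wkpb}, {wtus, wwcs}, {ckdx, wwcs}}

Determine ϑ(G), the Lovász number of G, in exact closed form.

sqrt(37)

Vertex cztz has 18 neighbors: qwdc, bhgn, ulyi, qrkc, acvk, bear, wzfe, jvdw, nyjo, vfer, adlq, puny, hntn, xggb, dxth, nxic, yucy, wtus.
deg(abvh) = 18; N(abvh) = {pqwn, ulyi, wwhe, bear, alew, nyjo, adlq, xjyi, pisu, puny, hntn, cicq, xggb, dxth, nxic, cyjc, lnmc, ckdx}.
Vertex wwhe has 18 neighbors: bhgn, kwak, dopc, fjot, acvk, alew, jvdw, nyjo, vfer, xjyi, pisu, hntn, abvh, xggb, nxic, cyjc, wtus, wkpb.
Vertex nxic has 18 neighbors: bhgn, kwak, dopc, wwhe, mbnt, qrkc, vfer, adlq, xjyi, puny, hntn, cicq, abvh, cztz, dxth, wtus, ckdx, wwcs.
37-vertex 18-regular graph: SR(37,18,8,9) — a Paley graph.
Distinct eigenvalues (to 5 d.p.): [18.0, 2.54138, -3.54138].
ϑ = −N·λ_min/(λ_max−λ_min) = −37·(-sqrt(37)/2 - 1/2)/(18−(-sqrt(37)/2 - 1/2)) = sqrt(37).
ϑ(G) ≈ 6.08276.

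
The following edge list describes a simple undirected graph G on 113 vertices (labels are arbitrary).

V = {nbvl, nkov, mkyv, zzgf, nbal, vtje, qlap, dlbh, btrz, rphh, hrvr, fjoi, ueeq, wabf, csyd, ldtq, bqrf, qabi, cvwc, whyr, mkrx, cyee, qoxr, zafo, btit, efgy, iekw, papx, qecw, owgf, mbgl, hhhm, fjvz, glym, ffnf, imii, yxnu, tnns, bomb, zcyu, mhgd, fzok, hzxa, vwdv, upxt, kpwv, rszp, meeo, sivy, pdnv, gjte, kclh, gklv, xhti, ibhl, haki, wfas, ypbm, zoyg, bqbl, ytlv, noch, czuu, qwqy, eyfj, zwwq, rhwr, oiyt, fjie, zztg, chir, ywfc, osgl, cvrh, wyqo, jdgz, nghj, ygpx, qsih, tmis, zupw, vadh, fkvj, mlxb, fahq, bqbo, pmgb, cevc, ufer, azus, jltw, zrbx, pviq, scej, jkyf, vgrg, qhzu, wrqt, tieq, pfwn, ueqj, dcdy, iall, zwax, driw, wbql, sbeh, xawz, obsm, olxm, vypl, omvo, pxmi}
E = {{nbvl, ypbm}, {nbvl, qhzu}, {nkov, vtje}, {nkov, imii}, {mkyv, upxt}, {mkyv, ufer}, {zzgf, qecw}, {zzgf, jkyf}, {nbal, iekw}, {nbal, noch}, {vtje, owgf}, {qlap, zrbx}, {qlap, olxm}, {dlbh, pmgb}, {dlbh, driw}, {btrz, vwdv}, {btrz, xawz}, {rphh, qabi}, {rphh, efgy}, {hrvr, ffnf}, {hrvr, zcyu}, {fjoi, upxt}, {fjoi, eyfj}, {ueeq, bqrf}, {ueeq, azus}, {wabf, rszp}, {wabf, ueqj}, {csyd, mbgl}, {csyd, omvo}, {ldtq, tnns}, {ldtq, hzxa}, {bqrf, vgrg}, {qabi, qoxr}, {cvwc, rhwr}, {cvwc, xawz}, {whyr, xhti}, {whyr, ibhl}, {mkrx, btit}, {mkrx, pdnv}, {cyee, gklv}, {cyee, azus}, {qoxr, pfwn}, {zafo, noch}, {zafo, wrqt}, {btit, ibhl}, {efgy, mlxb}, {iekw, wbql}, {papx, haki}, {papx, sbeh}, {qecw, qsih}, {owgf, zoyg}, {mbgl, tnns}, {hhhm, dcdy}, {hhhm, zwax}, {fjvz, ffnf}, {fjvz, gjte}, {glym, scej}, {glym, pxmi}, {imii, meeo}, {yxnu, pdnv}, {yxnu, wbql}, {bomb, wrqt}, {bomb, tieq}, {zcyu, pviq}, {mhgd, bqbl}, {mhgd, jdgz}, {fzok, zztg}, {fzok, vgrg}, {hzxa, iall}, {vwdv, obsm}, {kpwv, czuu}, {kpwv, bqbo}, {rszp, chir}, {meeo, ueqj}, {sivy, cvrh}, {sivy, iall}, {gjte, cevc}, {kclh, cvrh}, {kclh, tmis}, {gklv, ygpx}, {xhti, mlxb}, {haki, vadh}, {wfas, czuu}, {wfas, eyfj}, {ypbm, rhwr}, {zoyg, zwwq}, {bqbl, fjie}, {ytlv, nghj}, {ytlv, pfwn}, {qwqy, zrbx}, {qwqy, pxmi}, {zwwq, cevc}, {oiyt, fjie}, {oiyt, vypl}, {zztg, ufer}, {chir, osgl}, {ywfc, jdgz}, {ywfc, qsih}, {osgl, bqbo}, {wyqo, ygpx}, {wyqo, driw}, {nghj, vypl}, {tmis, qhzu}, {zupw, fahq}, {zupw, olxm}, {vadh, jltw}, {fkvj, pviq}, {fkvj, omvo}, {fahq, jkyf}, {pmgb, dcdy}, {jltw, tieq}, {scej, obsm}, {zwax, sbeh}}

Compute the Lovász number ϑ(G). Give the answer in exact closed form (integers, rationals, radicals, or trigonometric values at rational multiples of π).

N(fjoi) = {upxt, eyfj}, |N(fjoi)| = 2.
N(bqrf) = {ueeq, vgrg}, |N(bqrf)| = 2.
N(mhgd) = {bqbl, jdgz}, |N(mhgd)| = 2.
Vertex zupw has 2 neighbors: fahq, olxm.
deg(v) = 2 for all v (|V|=113); a single 113-cycle (edge-transitive).
A has 57 distinct eigenvalues ≈ [2.0, 1.99691, 1.98765, 1.97224, 1.95074, 1.9232, 1.88973, 1.85041, 1.80537, 1.75475, 1.69871, 1.63742, 1.57106, 1.49985, 1.42401, 1.34376, 1.25936, 1.17107, 1.07915, 0.98391, 0.88562, 0.78459, 0.68114, 0.57558, 0.46824, 0.35946, 0.24956, 0.1389, 0.0278, -0.08338, -0.1943, -0.30463, -0.41401, -0.52211, -0.6286, -0.73315, -0.83543, -0.93512, -1.03193, -1.12555, -1.21568, -1.30206, -1.38442, -1.4625, -1.53605, -1.60486, -1.66871, -1.7274, -1.78075, -1.8286, -1.87079, -1.9072, -1.93772, -1.96225, -1.98071, -1.99305, -1.99923].
With N=113: ϑ(G) = 113·(-(-1)*2*cos(pi/113))/(2−(-2*cos(pi/113))) = 113*cos(pi/113)/(cos(pi/113) + 1).
ϑ(G) ≈ 56.48908089.
α=56, χ(Ḡ)=57; ϑ=113*cos(pi/113)/(cos(pi/113) + 1) lies between (both strict).

113*cos(pi/113)/(cos(pi/113) + 1)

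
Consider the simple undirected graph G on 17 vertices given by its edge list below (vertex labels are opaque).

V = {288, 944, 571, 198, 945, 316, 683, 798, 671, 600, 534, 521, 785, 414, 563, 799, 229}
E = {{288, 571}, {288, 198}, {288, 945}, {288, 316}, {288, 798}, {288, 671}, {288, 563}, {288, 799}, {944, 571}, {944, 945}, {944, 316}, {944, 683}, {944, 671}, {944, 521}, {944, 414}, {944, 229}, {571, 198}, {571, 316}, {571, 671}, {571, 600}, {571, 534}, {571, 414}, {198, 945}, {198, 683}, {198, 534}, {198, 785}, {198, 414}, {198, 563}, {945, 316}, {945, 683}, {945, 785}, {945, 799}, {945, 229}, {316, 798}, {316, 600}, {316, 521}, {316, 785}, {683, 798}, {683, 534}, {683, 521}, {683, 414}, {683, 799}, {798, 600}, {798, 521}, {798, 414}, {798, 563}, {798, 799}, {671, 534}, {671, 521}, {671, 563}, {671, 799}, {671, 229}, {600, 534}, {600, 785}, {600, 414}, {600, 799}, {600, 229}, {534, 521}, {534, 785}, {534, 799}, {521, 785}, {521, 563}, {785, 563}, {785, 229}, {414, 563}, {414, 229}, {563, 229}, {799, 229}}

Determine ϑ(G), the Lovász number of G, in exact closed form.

N(521) = {944, 316, 683, 798, 671, 534, 785, 563}, |N(521)| = 8.
Vertex 945 has 8 neighbors: 288, 944, 198, 316, 683, 785, 799, 229.
Vertex 534 has 8 neighbors: 571, 198, 683, 671, 600, 521, 785, 799.
Vertex 563 has 8 neighbors: 288, 198, 798, 671, 521, 785, 414, 229.
deg(v) = 8 for all v (|V|=17); Paley(17): SR with (k,λ,μ)=(8,3,4).
Distinct eigenvalues (to 5 d.p.): [8.0, 1.56155, -2.56155].
λ_max=8, λ_min=-sqrt(17)/2 - 1/2; ϑ = −17·λ_min/(λ_max−λ_min) = sqrt(17).
Numerically 4.123106.

sqrt(17)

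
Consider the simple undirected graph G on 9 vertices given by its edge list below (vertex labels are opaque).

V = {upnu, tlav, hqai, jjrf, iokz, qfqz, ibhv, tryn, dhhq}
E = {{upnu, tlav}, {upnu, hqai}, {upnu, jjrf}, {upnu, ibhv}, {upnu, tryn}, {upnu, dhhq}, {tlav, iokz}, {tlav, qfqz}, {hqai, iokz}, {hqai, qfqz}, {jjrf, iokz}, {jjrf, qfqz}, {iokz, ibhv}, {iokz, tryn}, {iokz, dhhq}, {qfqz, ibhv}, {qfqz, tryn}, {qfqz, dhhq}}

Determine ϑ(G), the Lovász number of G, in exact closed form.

N(qfqz) = {tlav, hqai, jjrf, ibhv, tryn, dhhq}, |N(qfqz)| = 6.
deg(tlav) = 3; N(tlav) = {upnu, iokz, qfqz}.
N(dhhq) = {upnu, iokz, qfqz}, |N(dhhq)| = 3.
Vertex hqai has 3 neighbors: upnu, iokz, qfqz.
G = K_{6,3}: α = 6 = χ(Ḡ), so ϑ = 6.
≈ 6.0000 (to 4 d.p.).
α=6, χ(Ḡ)=6; ϑ=6 lies between (collapsed).

6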